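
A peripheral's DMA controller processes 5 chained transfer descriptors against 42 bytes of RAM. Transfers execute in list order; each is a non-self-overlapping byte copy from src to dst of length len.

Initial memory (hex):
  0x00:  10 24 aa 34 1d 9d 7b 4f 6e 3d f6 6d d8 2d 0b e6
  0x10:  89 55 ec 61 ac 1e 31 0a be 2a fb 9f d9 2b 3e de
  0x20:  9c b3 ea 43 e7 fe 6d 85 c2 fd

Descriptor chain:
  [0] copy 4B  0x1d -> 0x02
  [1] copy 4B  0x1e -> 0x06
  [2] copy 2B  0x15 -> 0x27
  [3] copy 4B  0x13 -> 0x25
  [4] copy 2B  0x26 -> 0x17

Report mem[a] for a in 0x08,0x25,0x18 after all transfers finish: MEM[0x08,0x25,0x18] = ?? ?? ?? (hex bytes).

  after D0: wrote 4B at 0x02 = 2b3ede9c
  after D1: wrote 4B at 0x06 = 3ede9cb3
  after D2: wrote 2B at 0x27 = 1e31
  after D3: wrote 4B at 0x25 = 61ac1e31
  after D4: wrote 2B at 0x17 = ac1e
query mem[0x08]=0x9c, mem[0x25]=0x61, mem[0x18]=0x1e

MEM[0x08,0x25,0x18] = 9c 61 1e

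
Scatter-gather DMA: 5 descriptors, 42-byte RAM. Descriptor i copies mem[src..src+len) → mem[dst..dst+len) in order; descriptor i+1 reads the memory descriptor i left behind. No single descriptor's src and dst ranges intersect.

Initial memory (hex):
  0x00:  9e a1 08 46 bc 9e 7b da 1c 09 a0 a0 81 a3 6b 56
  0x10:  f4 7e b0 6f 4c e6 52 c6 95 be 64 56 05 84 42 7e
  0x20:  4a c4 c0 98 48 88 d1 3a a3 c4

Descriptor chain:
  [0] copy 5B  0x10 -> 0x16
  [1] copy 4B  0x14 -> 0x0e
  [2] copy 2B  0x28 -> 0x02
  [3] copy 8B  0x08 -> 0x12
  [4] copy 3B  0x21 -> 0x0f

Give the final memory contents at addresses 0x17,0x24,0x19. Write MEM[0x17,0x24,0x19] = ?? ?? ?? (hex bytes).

  after D0: wrote 5B at 0x16 = f47eb06f4c
  after D1: wrote 4B at 0x0e = 4ce6f47e
  after D2: wrote 2B at 0x02 = a3c4
  after D3: wrote 8B at 0x12 = 1c09a0a081a34ce6
  after D4: wrote 3B at 0x0f = c4c098
query mem[0x17]=0xa3, mem[0x24]=0x48, mem[0x19]=0xe6

MEM[0x17,0x24,0x19] = a3 48 e6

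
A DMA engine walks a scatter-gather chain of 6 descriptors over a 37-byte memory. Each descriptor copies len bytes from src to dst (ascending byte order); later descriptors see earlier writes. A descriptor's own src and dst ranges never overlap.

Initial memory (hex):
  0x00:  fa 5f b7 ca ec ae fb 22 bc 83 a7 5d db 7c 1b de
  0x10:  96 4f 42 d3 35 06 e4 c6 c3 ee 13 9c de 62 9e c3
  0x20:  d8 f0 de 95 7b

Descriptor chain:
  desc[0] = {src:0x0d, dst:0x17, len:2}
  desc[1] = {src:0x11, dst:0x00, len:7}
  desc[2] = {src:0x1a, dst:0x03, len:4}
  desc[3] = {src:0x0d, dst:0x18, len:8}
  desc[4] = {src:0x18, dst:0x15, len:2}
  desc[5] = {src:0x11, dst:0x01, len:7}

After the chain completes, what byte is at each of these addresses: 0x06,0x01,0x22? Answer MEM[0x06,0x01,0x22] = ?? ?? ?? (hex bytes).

MEM[0x06,0x01,0x22] = 1b 4f de

[0] 0x0d->0x17 len=2 : 7c 1b
[1] 0x11->0x00 len=7 : 4f 42 d3 35 06 e4 7c
[2] 0x1a->0x03 len=4 : 13 9c de 62
[3] 0x0d->0x18 len=8 : 7c 1b de 96 4f 42 d3 35
[4] 0x18->0x15 len=2 : 7c 1b
[5] 0x11->0x01 len=7 : 4f 42 d3 35 7c 1b 7c
query mem[0x06]=0x1b, mem[0x01]=0x4f, mem[0x22]=0xde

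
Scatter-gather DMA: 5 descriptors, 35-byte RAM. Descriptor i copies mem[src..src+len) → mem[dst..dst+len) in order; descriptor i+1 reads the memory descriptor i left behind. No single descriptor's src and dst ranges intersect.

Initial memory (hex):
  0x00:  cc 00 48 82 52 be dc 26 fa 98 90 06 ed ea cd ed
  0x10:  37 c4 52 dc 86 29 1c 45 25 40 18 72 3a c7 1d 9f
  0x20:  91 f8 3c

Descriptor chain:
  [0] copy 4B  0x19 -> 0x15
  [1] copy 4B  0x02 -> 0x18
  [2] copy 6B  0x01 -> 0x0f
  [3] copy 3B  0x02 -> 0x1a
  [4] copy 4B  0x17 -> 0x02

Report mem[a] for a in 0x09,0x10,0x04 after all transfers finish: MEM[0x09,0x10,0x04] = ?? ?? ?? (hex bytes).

#0 dst[0x15+4] := {0x40,0x18,0x72,0x3a}
#1 dst[0x18+4] := {0x48,0x82,0x52,0xbe}
#2 dst[0x0f+6] := {0x00,0x48,0x82,0x52,0xbe,0xdc}
#3 dst[0x1a+3] := {0x48,0x82,0x52}
#4 dst[0x02+4] := {0x72,0x48,0x82,0x48}
query mem[0x09]=0x98, mem[0x10]=0x48, mem[0x04]=0x82

MEM[0x09,0x10,0x04] = 98 48 82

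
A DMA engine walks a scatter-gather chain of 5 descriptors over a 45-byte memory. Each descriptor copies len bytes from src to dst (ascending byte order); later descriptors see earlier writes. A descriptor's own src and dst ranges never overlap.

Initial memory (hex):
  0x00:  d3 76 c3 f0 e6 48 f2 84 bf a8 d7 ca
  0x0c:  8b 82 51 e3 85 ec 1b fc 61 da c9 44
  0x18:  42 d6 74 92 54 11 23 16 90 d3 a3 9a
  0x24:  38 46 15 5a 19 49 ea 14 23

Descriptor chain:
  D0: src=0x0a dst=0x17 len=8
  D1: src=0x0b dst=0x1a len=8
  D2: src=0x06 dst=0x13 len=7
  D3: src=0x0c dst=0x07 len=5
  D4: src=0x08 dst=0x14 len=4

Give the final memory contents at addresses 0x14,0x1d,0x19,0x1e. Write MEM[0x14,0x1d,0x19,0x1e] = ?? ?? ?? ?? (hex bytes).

#0 dst[0x17+8] := {0xd7,0xca,0x8b,0x82,0x51,0xe3,0x85,0xec}
#1 dst[0x1a+8] := {0xca,0x8b,0x82,0x51,0xe3,0x85,0xec,0x1b}
#2 dst[0x13+7] := {0xf2,0x84,0xbf,0xa8,0xd7,0xca,0x8b}
#3 dst[0x07+5] := {0x8b,0x82,0x51,0xe3,0x85}
#4 dst[0x14+4] := {0x82,0x51,0xe3,0x85}
query mem[0x14]=0x82, mem[0x1d]=0x51, mem[0x19]=0x8b, mem[0x1e]=0xe3

MEM[0x14,0x1d,0x19,0x1e] = 82 51 8b e3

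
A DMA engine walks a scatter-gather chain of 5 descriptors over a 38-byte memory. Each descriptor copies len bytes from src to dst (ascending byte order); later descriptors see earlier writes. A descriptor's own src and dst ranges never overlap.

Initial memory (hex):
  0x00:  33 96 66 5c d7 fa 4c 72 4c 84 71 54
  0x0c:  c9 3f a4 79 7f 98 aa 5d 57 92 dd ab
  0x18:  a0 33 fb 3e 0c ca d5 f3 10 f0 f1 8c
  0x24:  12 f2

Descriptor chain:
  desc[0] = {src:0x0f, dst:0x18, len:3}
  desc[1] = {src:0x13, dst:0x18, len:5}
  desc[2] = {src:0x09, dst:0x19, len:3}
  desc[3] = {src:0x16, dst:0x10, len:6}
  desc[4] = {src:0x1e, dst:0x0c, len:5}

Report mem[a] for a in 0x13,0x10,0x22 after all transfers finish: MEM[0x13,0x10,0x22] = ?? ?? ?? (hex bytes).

MEM[0x13,0x10,0x22] = 84 f1 f1

D0: mem[0x18..0x1a] <- [79 7f 98]
D1: mem[0x18..0x1c] <- [5d 57 92 dd ab]
D2: mem[0x19..0x1b] <- [84 71 54]
D3: mem[0x10..0x15] <- [dd ab 5d 84 71 54]
D4: mem[0x0c..0x10] <- [d5 f3 10 f0 f1]
query mem[0x13]=0x84, mem[0x10]=0xf1, mem[0x22]=0xf1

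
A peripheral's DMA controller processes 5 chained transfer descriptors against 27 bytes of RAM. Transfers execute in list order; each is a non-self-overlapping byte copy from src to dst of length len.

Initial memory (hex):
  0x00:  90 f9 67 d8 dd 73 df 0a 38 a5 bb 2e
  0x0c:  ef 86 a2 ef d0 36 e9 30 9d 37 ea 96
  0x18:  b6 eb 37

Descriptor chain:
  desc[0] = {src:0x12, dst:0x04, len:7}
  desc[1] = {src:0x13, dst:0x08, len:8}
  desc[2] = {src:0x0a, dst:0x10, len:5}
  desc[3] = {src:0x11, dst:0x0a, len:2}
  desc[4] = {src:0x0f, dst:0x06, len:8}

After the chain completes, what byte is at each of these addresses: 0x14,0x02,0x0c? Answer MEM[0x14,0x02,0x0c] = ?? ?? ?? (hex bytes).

MEM[0x14,0x02,0x0c] = eb 67 37

  after D0: wrote 7B at 0x04 = e9309d37ea96b6
  after D1: wrote 8B at 0x08 = 309d37ea96b6eb37
  after D2: wrote 5B at 0x10 = 37ea96b6eb
  after D3: wrote 2B at 0x0a = ea96
  after D4: wrote 8B at 0x06 = 3737ea96b6eb37ea
query mem[0x14]=0xeb, mem[0x02]=0x67, mem[0x0c]=0x37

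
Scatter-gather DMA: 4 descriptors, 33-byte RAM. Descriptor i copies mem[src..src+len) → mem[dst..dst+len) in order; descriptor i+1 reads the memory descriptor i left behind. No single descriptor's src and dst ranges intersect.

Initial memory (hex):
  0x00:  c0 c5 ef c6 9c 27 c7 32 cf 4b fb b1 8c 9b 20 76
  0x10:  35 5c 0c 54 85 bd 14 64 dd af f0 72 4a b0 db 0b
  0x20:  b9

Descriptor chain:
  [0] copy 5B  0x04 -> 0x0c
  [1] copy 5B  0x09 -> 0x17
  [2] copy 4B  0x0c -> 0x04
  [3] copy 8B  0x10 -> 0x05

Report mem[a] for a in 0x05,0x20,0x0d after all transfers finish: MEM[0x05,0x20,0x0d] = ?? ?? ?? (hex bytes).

MEM[0x05,0x20,0x0d] = cf b9 27

#0 dst[0x0c+5] := {0x9c,0x27,0xc7,0x32,0xcf}
#1 dst[0x17+5] := {0x4b,0xfb,0xb1,0x9c,0x27}
#2 dst[0x04+4] := {0x9c,0x27,0xc7,0x32}
#3 dst[0x05+8] := {0xcf,0x5c,0x0c,0x54,0x85,0xbd,0x14,0x4b}
query mem[0x05]=0xcf, mem[0x20]=0xb9, mem[0x0d]=0x27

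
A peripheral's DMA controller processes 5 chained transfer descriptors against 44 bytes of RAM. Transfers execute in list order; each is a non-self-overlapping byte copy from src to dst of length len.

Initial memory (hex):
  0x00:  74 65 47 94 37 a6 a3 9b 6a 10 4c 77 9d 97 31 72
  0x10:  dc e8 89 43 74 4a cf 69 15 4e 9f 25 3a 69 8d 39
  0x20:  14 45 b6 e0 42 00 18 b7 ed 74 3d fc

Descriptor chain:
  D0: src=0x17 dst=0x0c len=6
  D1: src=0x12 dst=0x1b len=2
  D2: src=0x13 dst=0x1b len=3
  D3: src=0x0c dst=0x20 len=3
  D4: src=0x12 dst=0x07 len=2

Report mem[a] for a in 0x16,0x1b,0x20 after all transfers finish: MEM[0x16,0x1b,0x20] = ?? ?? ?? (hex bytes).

MEM[0x16,0x1b,0x20] = cf 43 69

D0: mem[0x0c..0x11] <- [69 15 4e 9f 25 3a]
D1: mem[0x1b..0x1c] <- [89 43]
D2: mem[0x1b..0x1d] <- [43 74 4a]
D3: mem[0x20..0x22] <- [69 15 4e]
D4: mem[0x07..0x08] <- [89 43]
query mem[0x16]=0xcf, mem[0x1b]=0x43, mem[0x20]=0x69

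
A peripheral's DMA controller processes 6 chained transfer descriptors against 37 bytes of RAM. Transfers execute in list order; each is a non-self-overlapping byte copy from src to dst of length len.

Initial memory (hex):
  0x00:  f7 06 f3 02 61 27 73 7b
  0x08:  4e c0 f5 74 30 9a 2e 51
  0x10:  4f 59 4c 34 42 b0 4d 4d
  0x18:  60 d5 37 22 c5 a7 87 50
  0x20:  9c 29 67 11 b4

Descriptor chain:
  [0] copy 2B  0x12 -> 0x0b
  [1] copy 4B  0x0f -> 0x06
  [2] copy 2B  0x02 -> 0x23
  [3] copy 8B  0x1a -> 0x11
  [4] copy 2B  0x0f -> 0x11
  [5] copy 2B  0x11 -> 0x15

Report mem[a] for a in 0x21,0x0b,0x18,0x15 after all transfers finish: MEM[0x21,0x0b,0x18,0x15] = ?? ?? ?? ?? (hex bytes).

MEM[0x21,0x0b,0x18,0x15] = 29 4c 29 51

#0 dst[0x0b+2] := {0x4c,0x34}
#1 dst[0x06+4] := {0x51,0x4f,0x59,0x4c}
#2 dst[0x23+2] := {0xf3,0x02}
#3 dst[0x11+8] := {0x37,0x22,0xc5,0xa7,0x87,0x50,0x9c,0x29}
#4 dst[0x11+2] := {0x51,0x4f}
#5 dst[0x15+2] := {0x51,0x4f}
query mem[0x21]=0x29, mem[0x0b]=0x4c, mem[0x18]=0x29, mem[0x15]=0x51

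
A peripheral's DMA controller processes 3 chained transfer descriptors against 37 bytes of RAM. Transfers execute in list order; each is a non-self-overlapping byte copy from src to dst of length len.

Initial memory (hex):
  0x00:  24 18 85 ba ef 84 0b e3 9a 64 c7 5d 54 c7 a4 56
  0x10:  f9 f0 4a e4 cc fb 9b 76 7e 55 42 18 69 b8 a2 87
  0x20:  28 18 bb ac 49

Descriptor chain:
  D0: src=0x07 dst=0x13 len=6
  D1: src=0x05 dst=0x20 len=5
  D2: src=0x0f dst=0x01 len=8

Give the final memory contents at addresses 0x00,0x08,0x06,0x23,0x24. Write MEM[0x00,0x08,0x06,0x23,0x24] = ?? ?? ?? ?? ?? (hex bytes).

D0: mem[0x13..0x18] <- [e3 9a 64 c7 5d 54]
D1: mem[0x20..0x24] <- [84 0b e3 9a 64]
D2: mem[0x01..0x08] <- [56 f9 f0 4a e3 9a 64 c7]
query mem[0x00]=0x24, mem[0x08]=0xc7, mem[0x06]=0x9a, mem[0x23]=0x9a, mem[0x24]=0x64

MEM[0x00,0x08,0x06,0x23,0x24] = 24 c7 9a 9a 64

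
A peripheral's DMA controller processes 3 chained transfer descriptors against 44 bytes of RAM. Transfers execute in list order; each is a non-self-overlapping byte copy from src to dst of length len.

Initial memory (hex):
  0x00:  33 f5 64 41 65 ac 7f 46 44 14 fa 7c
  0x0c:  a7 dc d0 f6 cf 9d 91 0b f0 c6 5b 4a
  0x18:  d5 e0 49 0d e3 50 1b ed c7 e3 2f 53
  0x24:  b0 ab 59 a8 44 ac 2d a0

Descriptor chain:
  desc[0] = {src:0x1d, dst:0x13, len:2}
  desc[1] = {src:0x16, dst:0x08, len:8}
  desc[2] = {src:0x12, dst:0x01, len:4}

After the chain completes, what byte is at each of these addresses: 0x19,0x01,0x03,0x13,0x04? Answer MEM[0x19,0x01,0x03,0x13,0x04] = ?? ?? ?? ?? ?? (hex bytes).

D0: mem[0x13..0x14] <- [50 1b]
D1: mem[0x08..0x0f] <- [5b 4a d5 e0 49 0d e3 50]
D2: mem[0x01..0x04] <- [91 50 1b c6]
query mem[0x19]=0xe0, mem[0x01]=0x91, mem[0x03]=0x1b, mem[0x13]=0x50, mem[0x04]=0xc6

MEM[0x19,0x01,0x03,0x13,0x04] = e0 91 1b 50 c6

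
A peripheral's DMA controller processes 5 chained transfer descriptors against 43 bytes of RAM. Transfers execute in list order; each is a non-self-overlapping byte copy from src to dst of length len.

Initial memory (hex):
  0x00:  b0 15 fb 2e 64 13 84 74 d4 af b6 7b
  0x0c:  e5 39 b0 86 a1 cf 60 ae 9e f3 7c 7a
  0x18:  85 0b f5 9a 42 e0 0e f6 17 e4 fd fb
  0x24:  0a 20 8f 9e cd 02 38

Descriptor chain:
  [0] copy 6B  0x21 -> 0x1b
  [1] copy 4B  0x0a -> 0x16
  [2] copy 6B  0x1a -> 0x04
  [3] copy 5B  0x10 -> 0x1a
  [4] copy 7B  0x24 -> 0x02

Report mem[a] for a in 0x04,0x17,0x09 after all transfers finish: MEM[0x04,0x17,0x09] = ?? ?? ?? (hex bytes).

MEM[0x04,0x17,0x09] = 8f 7b 20

[0] 0x21->0x1b len=6 : e4 fd fb 0a 20 8f
[1] 0x0a->0x16 len=4 : b6 7b e5 39
[2] 0x1a->0x04 len=6 : f5 e4 fd fb 0a 20
[3] 0x10->0x1a len=5 : a1 cf 60 ae 9e
[4] 0x24->0x02 len=7 : 0a 20 8f 9e cd 02 38
query mem[0x04]=0x8f, mem[0x17]=0x7b, mem[0x09]=0x20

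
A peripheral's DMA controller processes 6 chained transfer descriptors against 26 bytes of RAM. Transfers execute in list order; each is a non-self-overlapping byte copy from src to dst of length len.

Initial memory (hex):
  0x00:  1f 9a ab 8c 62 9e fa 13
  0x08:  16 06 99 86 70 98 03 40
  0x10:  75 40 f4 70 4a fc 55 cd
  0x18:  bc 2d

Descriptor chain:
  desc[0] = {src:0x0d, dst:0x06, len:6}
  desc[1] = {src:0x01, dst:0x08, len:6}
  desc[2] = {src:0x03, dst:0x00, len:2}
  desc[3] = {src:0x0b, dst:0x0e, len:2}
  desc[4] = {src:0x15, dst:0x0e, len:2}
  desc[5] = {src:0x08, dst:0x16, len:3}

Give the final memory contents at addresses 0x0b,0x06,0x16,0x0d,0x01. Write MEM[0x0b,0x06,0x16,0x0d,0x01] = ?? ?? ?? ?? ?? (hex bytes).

  after D0: wrote 6B at 0x06 = 9803407540f4
  after D1: wrote 6B at 0x08 = 9aab8c629e98
  after D2: wrote 2B at 0x00 = 8c62
  after D3: wrote 2B at 0x0e = 629e
  after D4: wrote 2B at 0x0e = fc55
  after D5: wrote 3B at 0x16 = 9aab8c
query mem[0x0b]=0x62, mem[0x06]=0x98, mem[0x16]=0x9a, mem[0x0d]=0x98, mem[0x01]=0x62

MEM[0x0b,0x06,0x16,0x0d,0x01] = 62 98 9a 98 62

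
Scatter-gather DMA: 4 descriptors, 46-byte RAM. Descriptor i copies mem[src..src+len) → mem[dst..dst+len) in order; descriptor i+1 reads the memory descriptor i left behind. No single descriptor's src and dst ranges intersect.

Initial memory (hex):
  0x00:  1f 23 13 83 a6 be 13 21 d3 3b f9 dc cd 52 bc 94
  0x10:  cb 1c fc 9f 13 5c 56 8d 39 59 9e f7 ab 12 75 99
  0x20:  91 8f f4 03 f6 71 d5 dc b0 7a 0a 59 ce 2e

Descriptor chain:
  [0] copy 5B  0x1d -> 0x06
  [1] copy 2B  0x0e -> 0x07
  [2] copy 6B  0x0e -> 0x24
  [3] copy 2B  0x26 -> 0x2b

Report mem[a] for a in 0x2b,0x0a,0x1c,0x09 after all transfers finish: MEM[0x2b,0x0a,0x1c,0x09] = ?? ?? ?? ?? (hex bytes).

MEM[0x2b,0x0a,0x1c,0x09] = cb 8f ab 91

[0] 0x1d->0x06 len=5 : 12 75 99 91 8f
[1] 0x0e->0x07 len=2 : bc 94
[2] 0x0e->0x24 len=6 : bc 94 cb 1c fc 9f
[3] 0x26->0x2b len=2 : cb 1c
query mem[0x2b]=0xcb, mem[0x0a]=0x8f, mem[0x1c]=0xab, mem[0x09]=0x91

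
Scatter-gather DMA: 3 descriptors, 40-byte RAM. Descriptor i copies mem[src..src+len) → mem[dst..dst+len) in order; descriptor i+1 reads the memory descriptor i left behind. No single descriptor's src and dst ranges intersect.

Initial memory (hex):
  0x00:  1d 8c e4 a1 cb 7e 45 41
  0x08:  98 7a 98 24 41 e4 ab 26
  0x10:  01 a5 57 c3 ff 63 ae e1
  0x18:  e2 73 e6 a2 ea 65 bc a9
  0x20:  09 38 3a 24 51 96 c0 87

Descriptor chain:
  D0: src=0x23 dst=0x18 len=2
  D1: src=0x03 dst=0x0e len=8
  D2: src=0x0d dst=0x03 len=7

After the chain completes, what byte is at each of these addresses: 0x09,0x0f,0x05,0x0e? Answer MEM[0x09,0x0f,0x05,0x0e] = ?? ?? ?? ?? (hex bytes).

[0] 0x23->0x18 len=2 : 24 51
[1] 0x03->0x0e len=8 : a1 cb 7e 45 41 98 7a 98
[2] 0x0d->0x03 len=7 : e4 a1 cb 7e 45 41 98
query mem[0x09]=0x98, mem[0x0f]=0xcb, mem[0x05]=0xcb, mem[0x0e]=0xa1

MEM[0x09,0x0f,0x05,0x0e] = 98 cb cb a1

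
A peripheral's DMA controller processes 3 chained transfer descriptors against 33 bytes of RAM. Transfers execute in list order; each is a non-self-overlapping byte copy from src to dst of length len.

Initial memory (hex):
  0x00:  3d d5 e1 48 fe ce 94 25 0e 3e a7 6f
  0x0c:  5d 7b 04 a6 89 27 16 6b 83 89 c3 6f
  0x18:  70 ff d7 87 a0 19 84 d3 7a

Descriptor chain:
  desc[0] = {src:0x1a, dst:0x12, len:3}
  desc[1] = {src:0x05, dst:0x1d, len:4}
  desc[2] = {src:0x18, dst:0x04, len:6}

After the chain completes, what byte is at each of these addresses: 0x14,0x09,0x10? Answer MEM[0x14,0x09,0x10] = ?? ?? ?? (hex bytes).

MEM[0x14,0x09,0x10] = a0 ce 89

[0] 0x1a->0x12 len=3 : d7 87 a0
[1] 0x05->0x1d len=4 : ce 94 25 0e
[2] 0x18->0x04 len=6 : 70 ff d7 87 a0 ce
query mem[0x14]=0xa0, mem[0x09]=0xce, mem[0x10]=0x89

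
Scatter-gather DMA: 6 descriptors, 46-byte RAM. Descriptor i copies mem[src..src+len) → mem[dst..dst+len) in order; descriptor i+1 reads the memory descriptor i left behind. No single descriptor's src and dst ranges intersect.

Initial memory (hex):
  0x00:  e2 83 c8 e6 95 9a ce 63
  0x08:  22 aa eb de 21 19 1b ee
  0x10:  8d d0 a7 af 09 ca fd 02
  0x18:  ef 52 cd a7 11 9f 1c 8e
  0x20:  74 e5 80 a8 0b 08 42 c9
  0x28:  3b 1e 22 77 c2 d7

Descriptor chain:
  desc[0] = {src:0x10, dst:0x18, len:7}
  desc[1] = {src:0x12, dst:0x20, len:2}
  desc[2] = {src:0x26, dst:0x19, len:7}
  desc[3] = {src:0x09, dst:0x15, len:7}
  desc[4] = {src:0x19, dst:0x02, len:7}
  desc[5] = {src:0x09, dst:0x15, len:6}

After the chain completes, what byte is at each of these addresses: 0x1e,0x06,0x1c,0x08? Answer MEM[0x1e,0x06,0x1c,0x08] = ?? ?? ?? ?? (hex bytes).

MEM[0x1e,0x06,0x1c,0x08] = 77 22 1e c2

D0: mem[0x18..0x1e] <- [8d d0 a7 af 09 ca fd]
D1: mem[0x20..0x21] <- [a7 af]
D2: mem[0x19..0x1f] <- [42 c9 3b 1e 22 77 c2]
D3: mem[0x15..0x1b] <- [aa eb de 21 19 1b ee]
D4: mem[0x02..0x08] <- [19 1b ee 1e 22 77 c2]
D5: mem[0x15..0x1a] <- [aa eb de 21 19 1b]
query mem[0x1e]=0x77, mem[0x06]=0x22, mem[0x1c]=0x1e, mem[0x08]=0xc2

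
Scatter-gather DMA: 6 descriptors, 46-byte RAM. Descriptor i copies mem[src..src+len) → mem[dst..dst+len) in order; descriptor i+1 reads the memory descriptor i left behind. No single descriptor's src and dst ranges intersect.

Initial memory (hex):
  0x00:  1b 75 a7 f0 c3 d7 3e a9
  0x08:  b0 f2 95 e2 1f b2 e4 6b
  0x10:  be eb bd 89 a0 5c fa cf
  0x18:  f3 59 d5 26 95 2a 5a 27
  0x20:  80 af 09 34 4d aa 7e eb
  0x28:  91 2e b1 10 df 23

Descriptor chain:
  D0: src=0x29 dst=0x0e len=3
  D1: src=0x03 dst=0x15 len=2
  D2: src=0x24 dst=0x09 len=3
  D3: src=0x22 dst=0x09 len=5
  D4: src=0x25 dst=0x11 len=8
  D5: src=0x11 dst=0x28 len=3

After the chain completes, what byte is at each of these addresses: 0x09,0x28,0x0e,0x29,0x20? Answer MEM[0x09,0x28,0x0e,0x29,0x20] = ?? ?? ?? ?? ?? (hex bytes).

MEM[0x09,0x28,0x0e,0x29,0x20] = 09 aa 2e 7e 80

D0: mem[0x0e..0x10] <- [2e b1 10]
D1: mem[0x15..0x16] <- [f0 c3]
D2: mem[0x09..0x0b] <- [4d aa 7e]
D3: mem[0x09..0x0d] <- [09 34 4d aa 7e]
D4: mem[0x11..0x18] <- [aa 7e eb 91 2e b1 10 df]
D5: mem[0x28..0x2a] <- [aa 7e eb]
query mem[0x09]=0x09, mem[0x28]=0xaa, mem[0x0e]=0x2e, mem[0x29]=0x7e, mem[0x20]=0x80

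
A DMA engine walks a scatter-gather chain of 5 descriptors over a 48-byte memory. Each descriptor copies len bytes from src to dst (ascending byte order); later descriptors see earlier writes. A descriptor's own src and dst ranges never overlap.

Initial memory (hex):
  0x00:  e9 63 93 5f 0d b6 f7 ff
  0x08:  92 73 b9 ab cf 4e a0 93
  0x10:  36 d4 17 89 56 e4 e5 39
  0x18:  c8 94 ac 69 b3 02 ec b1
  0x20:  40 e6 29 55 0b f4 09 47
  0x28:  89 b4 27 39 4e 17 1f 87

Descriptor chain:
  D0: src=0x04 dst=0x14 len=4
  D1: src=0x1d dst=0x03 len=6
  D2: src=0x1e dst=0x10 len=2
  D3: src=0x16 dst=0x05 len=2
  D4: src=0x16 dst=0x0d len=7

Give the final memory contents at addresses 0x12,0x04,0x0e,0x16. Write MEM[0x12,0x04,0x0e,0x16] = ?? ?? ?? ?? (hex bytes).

MEM[0x12,0x04,0x0e,0x16] = 69 ec ff f7

  after D0: wrote 4B at 0x14 = 0db6f7ff
  after D1: wrote 6B at 0x03 = 02ecb140e629
  after D2: wrote 2B at 0x10 = ecb1
  after D3: wrote 2B at 0x05 = f7ff
  after D4: wrote 7B at 0x0d = f7ffc894ac69b3
query mem[0x12]=0x69, mem[0x04]=0xec, mem[0x0e]=0xff, mem[0x16]=0xf7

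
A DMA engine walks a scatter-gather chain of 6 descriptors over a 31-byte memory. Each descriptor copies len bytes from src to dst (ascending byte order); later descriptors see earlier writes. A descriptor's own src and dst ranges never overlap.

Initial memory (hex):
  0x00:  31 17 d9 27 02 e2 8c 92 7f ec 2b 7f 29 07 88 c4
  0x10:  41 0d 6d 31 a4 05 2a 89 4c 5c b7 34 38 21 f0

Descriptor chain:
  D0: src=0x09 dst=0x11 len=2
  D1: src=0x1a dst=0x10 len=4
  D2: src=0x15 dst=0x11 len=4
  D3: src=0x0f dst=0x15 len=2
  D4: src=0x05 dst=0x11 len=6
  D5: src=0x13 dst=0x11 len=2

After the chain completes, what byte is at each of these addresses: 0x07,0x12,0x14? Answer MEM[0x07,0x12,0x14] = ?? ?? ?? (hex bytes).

MEM[0x07,0x12,0x14] = 92 7f 7f

D0: mem[0x11..0x12] <- [ec 2b]
D1: mem[0x10..0x13] <- [b7 34 38 21]
D2: mem[0x11..0x14] <- [05 2a 89 4c]
D3: mem[0x15..0x16] <- [c4 b7]
D4: mem[0x11..0x16] <- [e2 8c 92 7f ec 2b]
D5: mem[0x11..0x12] <- [92 7f]
query mem[0x07]=0x92, mem[0x12]=0x7f, mem[0x14]=0x7f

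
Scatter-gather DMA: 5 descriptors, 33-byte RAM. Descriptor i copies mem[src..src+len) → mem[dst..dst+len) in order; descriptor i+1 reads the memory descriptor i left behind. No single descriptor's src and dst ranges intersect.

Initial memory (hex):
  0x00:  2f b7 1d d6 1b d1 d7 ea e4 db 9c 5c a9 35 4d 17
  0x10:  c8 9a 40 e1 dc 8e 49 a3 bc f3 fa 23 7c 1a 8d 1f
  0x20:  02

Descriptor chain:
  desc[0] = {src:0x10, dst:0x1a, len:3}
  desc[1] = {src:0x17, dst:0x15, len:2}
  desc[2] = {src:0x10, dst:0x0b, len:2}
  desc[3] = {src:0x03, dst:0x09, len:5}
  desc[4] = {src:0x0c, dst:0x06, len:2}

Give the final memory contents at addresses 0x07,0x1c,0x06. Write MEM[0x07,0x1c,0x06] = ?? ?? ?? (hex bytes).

#0 dst[0x1a+3] := {0xc8,0x9a,0x40}
#1 dst[0x15+2] := {0xa3,0xbc}
#2 dst[0x0b+2] := {0xc8,0x9a}
#3 dst[0x09+5] := {0xd6,0x1b,0xd1,0xd7,0xea}
#4 dst[0x06+2] := {0xd7,0xea}
query mem[0x07]=0xea, mem[0x1c]=0x40, mem[0x06]=0xd7

MEM[0x07,0x1c,0x06] = ea 40 d7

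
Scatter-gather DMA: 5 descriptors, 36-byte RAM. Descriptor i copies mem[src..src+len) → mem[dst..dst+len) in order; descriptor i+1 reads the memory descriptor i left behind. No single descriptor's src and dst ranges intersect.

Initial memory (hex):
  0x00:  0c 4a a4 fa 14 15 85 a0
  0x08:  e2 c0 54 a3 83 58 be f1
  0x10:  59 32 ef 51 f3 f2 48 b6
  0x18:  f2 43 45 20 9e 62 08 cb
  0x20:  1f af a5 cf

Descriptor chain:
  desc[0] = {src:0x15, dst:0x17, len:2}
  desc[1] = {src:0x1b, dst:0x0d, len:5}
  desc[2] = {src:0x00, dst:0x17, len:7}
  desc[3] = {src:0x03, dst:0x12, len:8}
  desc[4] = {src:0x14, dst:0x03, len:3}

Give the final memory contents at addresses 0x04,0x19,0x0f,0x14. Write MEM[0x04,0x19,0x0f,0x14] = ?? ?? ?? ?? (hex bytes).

MEM[0x04,0x19,0x0f,0x14] = 85 54 62 15

  after D0: wrote 2B at 0x17 = f248
  after D1: wrote 5B at 0x0d = 209e6208cb
  after D2: wrote 7B at 0x17 = 0c4aa4fa141585
  after D3: wrote 8B at 0x12 = fa141585a0e2c054
  after D4: wrote 3B at 0x03 = 1585a0
query mem[0x04]=0x85, mem[0x19]=0x54, mem[0x0f]=0x62, mem[0x14]=0x15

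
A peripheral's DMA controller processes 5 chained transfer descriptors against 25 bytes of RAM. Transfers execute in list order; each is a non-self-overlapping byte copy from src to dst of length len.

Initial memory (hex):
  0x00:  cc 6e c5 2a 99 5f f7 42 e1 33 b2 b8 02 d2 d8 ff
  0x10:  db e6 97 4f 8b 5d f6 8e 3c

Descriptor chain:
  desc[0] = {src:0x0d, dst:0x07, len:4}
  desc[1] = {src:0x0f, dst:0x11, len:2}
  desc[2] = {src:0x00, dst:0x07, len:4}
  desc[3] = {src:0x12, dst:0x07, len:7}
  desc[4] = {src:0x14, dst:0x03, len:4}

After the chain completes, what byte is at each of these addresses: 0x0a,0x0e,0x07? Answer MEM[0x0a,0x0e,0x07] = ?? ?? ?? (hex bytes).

  after D0: wrote 4B at 0x07 = d2d8ffdb
  after D1: wrote 2B at 0x11 = ffdb
  after D2: wrote 4B at 0x07 = cc6ec52a
  after D3: wrote 7B at 0x07 = db4f8b5df68e3c
  after D4: wrote 4B at 0x03 = 8b5df68e
query mem[0x0a]=0x5d, mem[0x0e]=0xd8, mem[0x07]=0xdb

MEM[0x0a,0x0e,0x07] = 5d d8 db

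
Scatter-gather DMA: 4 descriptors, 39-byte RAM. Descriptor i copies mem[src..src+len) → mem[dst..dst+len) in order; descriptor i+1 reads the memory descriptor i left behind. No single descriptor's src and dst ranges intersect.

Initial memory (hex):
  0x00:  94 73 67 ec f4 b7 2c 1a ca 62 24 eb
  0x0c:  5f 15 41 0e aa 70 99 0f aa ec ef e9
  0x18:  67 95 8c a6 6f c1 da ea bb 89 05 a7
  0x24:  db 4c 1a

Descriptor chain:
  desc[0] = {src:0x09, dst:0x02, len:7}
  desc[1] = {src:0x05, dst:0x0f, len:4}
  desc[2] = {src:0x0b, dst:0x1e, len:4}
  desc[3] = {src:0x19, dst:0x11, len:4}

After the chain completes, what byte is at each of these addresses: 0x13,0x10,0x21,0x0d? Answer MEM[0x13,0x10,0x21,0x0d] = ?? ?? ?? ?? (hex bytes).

[0] 0x09->0x02 len=7 : 62 24 eb 5f 15 41 0e
[1] 0x05->0x0f len=4 : 5f 15 41 0e
[2] 0x0b->0x1e len=4 : eb 5f 15 41
[3] 0x19->0x11 len=4 : 95 8c a6 6f
query mem[0x13]=0xa6, mem[0x10]=0x15, mem[0x21]=0x41, mem[0x0d]=0x15

MEM[0x13,0x10,0x21,0x0d] = a6 15 41 15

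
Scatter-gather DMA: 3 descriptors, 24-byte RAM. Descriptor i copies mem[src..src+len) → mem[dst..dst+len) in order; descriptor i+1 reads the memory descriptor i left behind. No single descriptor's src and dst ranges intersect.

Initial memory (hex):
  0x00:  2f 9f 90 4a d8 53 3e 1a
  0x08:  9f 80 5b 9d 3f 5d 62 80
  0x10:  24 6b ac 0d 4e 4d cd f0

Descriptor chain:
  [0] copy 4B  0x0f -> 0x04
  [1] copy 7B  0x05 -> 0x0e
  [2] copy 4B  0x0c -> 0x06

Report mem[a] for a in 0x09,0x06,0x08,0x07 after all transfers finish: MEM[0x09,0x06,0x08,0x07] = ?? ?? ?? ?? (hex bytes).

MEM[0x09,0x06,0x08,0x07] = 6b 3f 24 5d

#0 dst[0x04+4] := {0x80,0x24,0x6b,0xac}
#1 dst[0x0e+7] := {0x24,0x6b,0xac,0x9f,0x80,0x5b,0x9d}
#2 dst[0x06+4] := {0x3f,0x5d,0x24,0x6b}
query mem[0x09]=0x6b, mem[0x06]=0x3f, mem[0x08]=0x24, mem[0x07]=0x5d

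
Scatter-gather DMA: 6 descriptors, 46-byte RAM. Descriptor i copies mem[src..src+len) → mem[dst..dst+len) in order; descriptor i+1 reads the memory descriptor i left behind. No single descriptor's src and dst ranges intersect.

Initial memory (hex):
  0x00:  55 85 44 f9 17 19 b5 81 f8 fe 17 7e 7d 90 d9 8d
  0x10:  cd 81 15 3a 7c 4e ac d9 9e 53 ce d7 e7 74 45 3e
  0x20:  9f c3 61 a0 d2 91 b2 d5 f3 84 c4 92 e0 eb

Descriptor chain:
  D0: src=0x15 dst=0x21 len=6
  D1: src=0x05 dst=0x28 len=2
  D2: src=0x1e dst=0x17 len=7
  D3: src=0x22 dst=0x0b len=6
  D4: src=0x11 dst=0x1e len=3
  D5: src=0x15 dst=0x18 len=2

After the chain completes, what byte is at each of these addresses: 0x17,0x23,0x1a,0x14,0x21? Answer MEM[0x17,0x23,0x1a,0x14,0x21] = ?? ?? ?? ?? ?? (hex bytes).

D0: mem[0x21..0x26] <- [4e ac d9 9e 53 ce]
D1: mem[0x28..0x29] <- [19 b5]
D2: mem[0x17..0x1d] <- [45 3e 9f 4e ac d9 9e]
D3: mem[0x0b..0x10] <- [ac d9 9e 53 ce d5]
D4: mem[0x1e..0x20] <- [81 15 3a]
D5: mem[0x18..0x19] <- [4e ac]
query mem[0x17]=0x45, mem[0x23]=0xd9, mem[0x1a]=0x4e, mem[0x14]=0x7c, mem[0x21]=0x4e

MEM[0x17,0x23,0x1a,0x14,0x21] = 45 d9 4e 7c 4e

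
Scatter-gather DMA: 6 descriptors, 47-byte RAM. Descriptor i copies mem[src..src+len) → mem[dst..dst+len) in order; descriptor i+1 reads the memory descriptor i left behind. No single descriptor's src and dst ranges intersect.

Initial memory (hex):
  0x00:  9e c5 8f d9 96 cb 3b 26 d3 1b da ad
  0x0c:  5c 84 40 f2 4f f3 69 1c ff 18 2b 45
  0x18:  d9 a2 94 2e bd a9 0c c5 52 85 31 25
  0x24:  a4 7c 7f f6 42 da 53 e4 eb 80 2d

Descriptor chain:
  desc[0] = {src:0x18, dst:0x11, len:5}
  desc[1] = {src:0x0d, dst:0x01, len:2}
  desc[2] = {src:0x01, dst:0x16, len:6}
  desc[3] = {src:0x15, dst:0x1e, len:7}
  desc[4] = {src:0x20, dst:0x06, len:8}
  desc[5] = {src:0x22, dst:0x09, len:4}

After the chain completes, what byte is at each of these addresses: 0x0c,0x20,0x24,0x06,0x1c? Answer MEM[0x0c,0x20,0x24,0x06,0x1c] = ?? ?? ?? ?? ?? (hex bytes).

MEM[0x0c,0x20,0x24,0x06,0x1c] = 7c 40 3b 40 bd

[0] 0x18->0x11 len=5 : d9 a2 94 2e bd
[1] 0x0d->0x01 len=2 : 84 40
[2] 0x01->0x16 len=6 : 84 40 d9 96 cb 3b
[3] 0x15->0x1e len=7 : bd 84 40 d9 96 cb 3b
[4] 0x20->0x06 len=8 : 40 d9 96 cb 3b 7c 7f f6
[5] 0x22->0x09 len=4 : 96 cb 3b 7c
query mem[0x0c]=0x7c, mem[0x20]=0x40, mem[0x24]=0x3b, mem[0x06]=0x40, mem[0x1c]=0xbd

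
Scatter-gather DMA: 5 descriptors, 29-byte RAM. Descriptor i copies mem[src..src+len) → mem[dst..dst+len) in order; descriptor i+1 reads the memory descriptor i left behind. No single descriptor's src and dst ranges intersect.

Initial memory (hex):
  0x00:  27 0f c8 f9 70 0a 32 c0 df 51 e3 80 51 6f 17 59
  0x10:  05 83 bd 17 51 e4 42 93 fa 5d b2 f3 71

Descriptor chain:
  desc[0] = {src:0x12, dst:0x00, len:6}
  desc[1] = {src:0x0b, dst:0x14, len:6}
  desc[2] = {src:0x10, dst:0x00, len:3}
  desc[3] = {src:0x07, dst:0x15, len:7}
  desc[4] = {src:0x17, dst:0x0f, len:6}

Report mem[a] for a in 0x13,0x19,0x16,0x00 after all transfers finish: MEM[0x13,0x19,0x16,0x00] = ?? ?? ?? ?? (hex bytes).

  after D0: wrote 6B at 0x00 = bd1751e44293
  after D1: wrote 6B at 0x14 = 80516f175905
  after D2: wrote 3B at 0x00 = 0583bd
  after D3: wrote 7B at 0x15 = c0df51e380516f
  after D4: wrote 6B at 0x0f = 51e380516f71
query mem[0x13]=0x6f, mem[0x19]=0x80, mem[0x16]=0xdf, mem[0x00]=0x05

MEM[0x13,0x19,0x16,0x00] = 6f 80 df 05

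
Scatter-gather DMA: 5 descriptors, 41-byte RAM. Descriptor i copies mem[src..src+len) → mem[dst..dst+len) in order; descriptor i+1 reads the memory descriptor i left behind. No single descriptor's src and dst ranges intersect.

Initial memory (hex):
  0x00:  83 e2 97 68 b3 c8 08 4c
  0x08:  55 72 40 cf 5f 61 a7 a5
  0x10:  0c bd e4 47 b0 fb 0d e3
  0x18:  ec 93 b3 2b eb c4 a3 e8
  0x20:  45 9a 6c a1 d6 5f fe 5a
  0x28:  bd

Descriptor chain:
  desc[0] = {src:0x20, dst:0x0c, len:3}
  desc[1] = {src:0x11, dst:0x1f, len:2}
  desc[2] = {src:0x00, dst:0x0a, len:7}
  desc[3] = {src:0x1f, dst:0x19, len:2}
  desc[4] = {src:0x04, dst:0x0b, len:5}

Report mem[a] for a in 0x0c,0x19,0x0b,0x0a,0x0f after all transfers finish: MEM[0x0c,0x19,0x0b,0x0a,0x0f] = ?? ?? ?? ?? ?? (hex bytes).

MEM[0x0c,0x19,0x0b,0x0a,0x0f] = c8 bd b3 83 55

  after D0: wrote 3B at 0x0c = 459a6c
  after D1: wrote 2B at 0x1f = bde4
  after D2: wrote 7B at 0x0a = 83e29768b3c808
  after D3: wrote 2B at 0x19 = bde4
  after D4: wrote 5B at 0x0b = b3c8084c55
query mem[0x0c]=0xc8, mem[0x19]=0xbd, mem[0x0b]=0xb3, mem[0x0a]=0x83, mem[0x0f]=0x55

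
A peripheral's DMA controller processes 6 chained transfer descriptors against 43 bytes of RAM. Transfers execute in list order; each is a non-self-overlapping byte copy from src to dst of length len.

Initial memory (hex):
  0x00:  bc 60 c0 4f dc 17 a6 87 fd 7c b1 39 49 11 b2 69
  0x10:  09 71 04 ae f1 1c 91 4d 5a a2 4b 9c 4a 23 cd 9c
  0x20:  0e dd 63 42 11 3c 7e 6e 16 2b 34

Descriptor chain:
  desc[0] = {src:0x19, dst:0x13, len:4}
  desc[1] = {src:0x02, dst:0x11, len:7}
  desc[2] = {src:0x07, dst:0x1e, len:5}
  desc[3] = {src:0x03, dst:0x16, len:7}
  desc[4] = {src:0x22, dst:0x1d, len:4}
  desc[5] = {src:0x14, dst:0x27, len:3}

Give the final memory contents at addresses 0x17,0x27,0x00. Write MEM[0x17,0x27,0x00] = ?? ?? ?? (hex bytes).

D0: mem[0x13..0x16] <- [a2 4b 9c 4a]
D1: mem[0x11..0x17] <- [c0 4f dc 17 a6 87 fd]
D2: mem[0x1e..0x22] <- [87 fd 7c b1 39]
D3: mem[0x16..0x1c] <- [4f dc 17 a6 87 fd 7c]
D4: mem[0x1d..0x20] <- [39 42 11 3c]
D5: mem[0x27..0x29] <- [17 a6 4f]
query mem[0x17]=0xdc, mem[0x27]=0x17, mem[0x00]=0xbc

MEM[0x17,0x27,0x00] = dc 17 bc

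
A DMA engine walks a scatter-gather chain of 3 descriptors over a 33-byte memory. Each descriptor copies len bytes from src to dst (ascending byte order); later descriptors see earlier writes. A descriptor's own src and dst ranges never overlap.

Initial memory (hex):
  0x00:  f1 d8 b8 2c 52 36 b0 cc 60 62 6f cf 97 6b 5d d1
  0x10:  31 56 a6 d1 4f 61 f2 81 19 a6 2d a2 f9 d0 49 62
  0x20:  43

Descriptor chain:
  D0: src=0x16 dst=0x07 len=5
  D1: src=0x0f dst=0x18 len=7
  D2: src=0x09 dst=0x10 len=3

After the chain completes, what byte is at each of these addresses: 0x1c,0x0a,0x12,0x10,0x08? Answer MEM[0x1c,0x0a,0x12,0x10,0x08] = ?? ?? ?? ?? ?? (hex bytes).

MEM[0x1c,0x0a,0x12,0x10,0x08] = d1 a6 2d 19 81

#0 dst[0x07+5] := {0xf2,0x81,0x19,0xa6,0x2d}
#1 dst[0x18+7] := {0xd1,0x31,0x56,0xa6,0xd1,0x4f,0x61}
#2 dst[0x10+3] := {0x19,0xa6,0x2d}
query mem[0x1c]=0xd1, mem[0x0a]=0xa6, mem[0x12]=0x2d, mem[0x10]=0x19, mem[0x08]=0x81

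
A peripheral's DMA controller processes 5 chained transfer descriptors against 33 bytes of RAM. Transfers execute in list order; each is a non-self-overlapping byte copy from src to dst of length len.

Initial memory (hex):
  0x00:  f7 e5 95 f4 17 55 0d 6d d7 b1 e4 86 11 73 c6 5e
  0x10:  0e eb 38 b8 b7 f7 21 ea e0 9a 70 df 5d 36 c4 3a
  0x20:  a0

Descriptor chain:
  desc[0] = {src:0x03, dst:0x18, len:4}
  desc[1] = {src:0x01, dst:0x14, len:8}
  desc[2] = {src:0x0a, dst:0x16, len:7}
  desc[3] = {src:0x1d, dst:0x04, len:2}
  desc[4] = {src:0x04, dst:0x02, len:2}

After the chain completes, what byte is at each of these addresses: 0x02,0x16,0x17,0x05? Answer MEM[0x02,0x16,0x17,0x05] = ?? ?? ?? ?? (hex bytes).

MEM[0x02,0x16,0x17,0x05] = 36 e4 86 c4

D0: mem[0x18..0x1b] <- [f4 17 55 0d]
D1: mem[0x14..0x1b] <- [e5 95 f4 17 55 0d 6d d7]
D2: mem[0x16..0x1c] <- [e4 86 11 73 c6 5e 0e]
D3: mem[0x04..0x05] <- [36 c4]
D4: mem[0x02..0x03] <- [36 c4]
query mem[0x02]=0x36, mem[0x16]=0xe4, mem[0x17]=0x86, mem[0x05]=0xc4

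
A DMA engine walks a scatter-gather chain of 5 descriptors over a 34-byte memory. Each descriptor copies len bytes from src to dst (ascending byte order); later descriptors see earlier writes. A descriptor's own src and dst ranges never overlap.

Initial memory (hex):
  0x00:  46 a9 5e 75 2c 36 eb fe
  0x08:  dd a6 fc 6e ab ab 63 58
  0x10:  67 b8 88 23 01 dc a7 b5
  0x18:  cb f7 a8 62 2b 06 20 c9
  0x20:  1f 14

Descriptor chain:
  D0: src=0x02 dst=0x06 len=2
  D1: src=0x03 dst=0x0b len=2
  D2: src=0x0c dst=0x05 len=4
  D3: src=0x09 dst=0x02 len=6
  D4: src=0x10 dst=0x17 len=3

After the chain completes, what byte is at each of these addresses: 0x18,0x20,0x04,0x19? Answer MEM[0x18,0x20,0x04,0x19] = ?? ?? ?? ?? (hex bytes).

MEM[0x18,0x20,0x04,0x19] = b8 1f 75 88

#0 dst[0x06+2] := {0x5e,0x75}
#1 dst[0x0b+2] := {0x75,0x2c}
#2 dst[0x05+4] := {0x2c,0xab,0x63,0x58}
#3 dst[0x02+6] := {0xa6,0xfc,0x75,0x2c,0xab,0x63}
#4 dst[0x17+3] := {0x67,0xb8,0x88}
query mem[0x18]=0xb8, mem[0x20]=0x1f, mem[0x04]=0x75, mem[0x19]=0x88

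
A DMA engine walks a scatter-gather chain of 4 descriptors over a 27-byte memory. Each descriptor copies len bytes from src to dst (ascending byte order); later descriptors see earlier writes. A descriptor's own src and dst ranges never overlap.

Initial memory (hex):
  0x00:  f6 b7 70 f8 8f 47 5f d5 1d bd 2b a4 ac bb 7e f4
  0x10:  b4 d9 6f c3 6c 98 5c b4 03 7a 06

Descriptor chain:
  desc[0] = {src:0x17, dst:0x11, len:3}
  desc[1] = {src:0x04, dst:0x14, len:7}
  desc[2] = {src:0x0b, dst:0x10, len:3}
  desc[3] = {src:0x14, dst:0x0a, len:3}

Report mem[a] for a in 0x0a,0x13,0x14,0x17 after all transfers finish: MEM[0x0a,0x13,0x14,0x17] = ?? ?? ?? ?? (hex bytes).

MEM[0x0a,0x13,0x14,0x17] = 8f 7a 8f d5

[0] 0x17->0x11 len=3 : b4 03 7a
[1] 0x04->0x14 len=7 : 8f 47 5f d5 1d bd 2b
[2] 0x0b->0x10 len=3 : a4 ac bb
[3] 0x14->0x0a len=3 : 8f 47 5f
query mem[0x0a]=0x8f, mem[0x13]=0x7a, mem[0x14]=0x8f, mem[0x17]=0xd5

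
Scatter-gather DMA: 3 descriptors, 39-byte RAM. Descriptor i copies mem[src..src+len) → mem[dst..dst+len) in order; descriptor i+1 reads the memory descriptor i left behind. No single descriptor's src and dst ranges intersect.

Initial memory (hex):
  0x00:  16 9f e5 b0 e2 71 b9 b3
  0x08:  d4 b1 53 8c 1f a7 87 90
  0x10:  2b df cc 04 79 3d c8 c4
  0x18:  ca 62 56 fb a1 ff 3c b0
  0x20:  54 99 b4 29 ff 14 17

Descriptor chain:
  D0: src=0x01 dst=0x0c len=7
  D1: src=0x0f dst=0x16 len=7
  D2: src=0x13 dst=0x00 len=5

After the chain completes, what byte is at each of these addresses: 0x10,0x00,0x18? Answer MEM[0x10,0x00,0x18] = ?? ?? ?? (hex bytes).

MEM[0x10,0x00,0x18] = 71 04 b9

  after D0: wrote 7B at 0x0c = 9fe5b0e271b9b3
  after D1: wrote 7B at 0x16 = e271b9b304793d
  after D2: wrote 5B at 0x00 = 04793de271
query mem[0x10]=0x71, mem[0x00]=0x04, mem[0x18]=0xb9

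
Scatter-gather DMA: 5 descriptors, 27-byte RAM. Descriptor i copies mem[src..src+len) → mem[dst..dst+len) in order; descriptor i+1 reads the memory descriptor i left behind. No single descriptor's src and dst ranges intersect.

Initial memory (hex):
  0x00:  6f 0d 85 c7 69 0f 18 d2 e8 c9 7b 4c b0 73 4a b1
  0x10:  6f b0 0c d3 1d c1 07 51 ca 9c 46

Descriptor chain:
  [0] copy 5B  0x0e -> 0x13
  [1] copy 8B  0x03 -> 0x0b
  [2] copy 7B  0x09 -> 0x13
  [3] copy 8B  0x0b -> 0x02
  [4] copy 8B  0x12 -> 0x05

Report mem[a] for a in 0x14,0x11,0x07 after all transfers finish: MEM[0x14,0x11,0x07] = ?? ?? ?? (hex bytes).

  after D0: wrote 5B at 0x13 = 4ab16fb00c
  after D1: wrote 8B at 0x0b = c7690f18d2e8c97b
  after D2: wrote 7B at 0x13 = c97bc7690f18d2
  after D3: wrote 8B at 0x02 = c7690f18d2e8c97b
  after D4: wrote 8B at 0x05 = 7bc97bc7690f18d2
query mem[0x14]=0x7b, mem[0x11]=0xc9, mem[0x07]=0x7b

MEM[0x14,0x11,0x07] = 7b c9 7b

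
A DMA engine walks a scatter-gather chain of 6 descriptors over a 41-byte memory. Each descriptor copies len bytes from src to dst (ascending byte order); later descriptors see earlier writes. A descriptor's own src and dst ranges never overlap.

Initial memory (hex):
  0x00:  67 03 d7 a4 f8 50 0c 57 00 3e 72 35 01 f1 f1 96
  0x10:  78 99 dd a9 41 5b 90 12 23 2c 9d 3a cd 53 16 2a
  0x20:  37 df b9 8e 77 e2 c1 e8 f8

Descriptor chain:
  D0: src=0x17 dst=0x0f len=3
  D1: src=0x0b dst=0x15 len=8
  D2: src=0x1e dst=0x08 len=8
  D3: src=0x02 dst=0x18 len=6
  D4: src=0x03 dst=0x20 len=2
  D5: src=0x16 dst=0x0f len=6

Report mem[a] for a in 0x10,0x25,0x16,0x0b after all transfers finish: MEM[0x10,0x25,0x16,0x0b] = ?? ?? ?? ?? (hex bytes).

MEM[0x10,0x25,0x16,0x0b] = f1 e2 01 df

[0] 0x17->0x0f len=3 : 12 23 2c
[1] 0x0b->0x15 len=8 : 35 01 f1 f1 12 23 2c dd
[2] 0x1e->0x08 len=8 : 16 2a 37 df b9 8e 77 e2
[3] 0x02->0x18 len=6 : d7 a4 f8 50 0c 57
[4] 0x03->0x20 len=2 : a4 f8
[5] 0x16->0x0f len=6 : 01 f1 d7 a4 f8 50
query mem[0x10]=0xf1, mem[0x25]=0xe2, mem[0x16]=0x01, mem[0x0b]=0xdf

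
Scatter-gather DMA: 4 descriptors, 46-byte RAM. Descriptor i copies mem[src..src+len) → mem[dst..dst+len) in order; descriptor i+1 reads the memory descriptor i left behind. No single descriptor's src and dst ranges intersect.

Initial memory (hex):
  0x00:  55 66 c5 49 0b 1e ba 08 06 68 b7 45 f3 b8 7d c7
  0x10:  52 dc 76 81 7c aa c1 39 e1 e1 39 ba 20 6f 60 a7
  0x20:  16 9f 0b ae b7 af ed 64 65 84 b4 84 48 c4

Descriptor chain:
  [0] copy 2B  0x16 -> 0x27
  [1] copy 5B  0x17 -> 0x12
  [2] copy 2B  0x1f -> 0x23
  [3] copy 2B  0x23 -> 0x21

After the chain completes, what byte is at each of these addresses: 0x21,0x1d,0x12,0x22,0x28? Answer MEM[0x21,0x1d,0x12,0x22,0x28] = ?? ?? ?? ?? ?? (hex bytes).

MEM[0x21,0x1d,0x12,0x22,0x28] = a7 6f 39 16 39

[0] 0x16->0x27 len=2 : c1 39
[1] 0x17->0x12 len=5 : 39 e1 e1 39 ba
[2] 0x1f->0x23 len=2 : a7 16
[3] 0x23->0x21 len=2 : a7 16
query mem[0x21]=0xa7, mem[0x1d]=0x6f, mem[0x12]=0x39, mem[0x22]=0x16, mem[0x28]=0x39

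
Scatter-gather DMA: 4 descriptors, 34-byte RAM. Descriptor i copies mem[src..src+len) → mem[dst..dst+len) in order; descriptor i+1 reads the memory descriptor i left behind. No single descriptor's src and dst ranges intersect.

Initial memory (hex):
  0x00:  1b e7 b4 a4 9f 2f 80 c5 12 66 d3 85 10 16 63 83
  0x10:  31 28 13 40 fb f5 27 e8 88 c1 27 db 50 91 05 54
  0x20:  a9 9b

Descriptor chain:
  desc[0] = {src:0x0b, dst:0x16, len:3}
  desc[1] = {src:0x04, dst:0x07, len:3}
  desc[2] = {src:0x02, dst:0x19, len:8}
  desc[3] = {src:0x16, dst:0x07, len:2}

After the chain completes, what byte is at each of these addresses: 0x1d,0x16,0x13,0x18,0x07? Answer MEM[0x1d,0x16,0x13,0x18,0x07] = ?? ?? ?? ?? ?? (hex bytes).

MEM[0x1d,0x16,0x13,0x18,0x07] = 80 85 40 16 85

  after D0: wrote 3B at 0x16 = 851016
  after D1: wrote 3B at 0x07 = 9f2f80
  after D2: wrote 8B at 0x19 = b4a49f2f809f2f80
  after D3: wrote 2B at 0x07 = 8510
query mem[0x1d]=0x80, mem[0x16]=0x85, mem[0x13]=0x40, mem[0x18]=0x16, mem[0x07]=0x85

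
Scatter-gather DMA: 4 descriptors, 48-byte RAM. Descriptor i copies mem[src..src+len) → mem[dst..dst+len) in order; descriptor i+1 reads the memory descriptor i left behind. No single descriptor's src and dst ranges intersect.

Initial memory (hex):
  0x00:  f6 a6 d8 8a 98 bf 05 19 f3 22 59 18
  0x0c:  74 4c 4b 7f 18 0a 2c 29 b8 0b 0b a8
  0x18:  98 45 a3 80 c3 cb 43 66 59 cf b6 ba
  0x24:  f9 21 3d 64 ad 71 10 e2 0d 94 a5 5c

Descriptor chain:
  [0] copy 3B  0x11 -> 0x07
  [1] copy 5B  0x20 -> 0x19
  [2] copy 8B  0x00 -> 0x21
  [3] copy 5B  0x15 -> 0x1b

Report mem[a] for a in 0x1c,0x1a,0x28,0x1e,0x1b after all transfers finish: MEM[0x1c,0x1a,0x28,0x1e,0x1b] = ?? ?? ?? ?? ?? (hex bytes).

MEM[0x1c,0x1a,0x28,0x1e,0x1b] = 0b cf 0a 98 0b

[0] 0x11->0x07 len=3 : 0a 2c 29
[1] 0x20->0x19 len=5 : 59 cf b6 ba f9
[2] 0x00->0x21 len=8 : f6 a6 d8 8a 98 bf 05 0a
[3] 0x15->0x1b len=5 : 0b 0b a8 98 59
query mem[0x1c]=0x0b, mem[0x1a]=0xcf, mem[0x28]=0x0a, mem[0x1e]=0x98, mem[0x1b]=0x0b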